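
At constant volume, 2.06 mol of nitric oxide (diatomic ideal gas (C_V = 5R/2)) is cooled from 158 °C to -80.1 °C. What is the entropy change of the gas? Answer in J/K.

ΔS = -34.4 J/K

In kelvin: T₁ = 431.15 K, T₂ = 193.05 K. At constant volume, ΔS = nC_V ln(T₂/T₁) with C_V = 5R/2 = 20.79 J mol⁻¹ K⁻¹.
ΔS = 2.06 × 20.79 × ln(193.05/431.15) = -34.4 J/K.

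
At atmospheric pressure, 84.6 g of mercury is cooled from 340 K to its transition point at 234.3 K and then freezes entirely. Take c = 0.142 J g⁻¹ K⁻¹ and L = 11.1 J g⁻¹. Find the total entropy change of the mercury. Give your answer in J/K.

Cooling step: ΔS₁ = m c ln(T_tr/T_i) = 84.6 × 0.142 × ln(234.3/340) = -4.473 J/K.
Phase change: ΔS₂ = −mL/T_tr = −84.6 × 11.1 / 234.3 = -4.008 J/K.
ΔS_total = (-4.473) + (-4.008) = -8.48 J/K.

ΔS = -8.48 J/K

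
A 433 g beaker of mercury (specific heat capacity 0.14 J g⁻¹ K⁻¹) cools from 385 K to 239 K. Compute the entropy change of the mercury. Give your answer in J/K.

ΔS = -28.9 J/K

ΔS = ∫dQ_rev/T = m c ln(T₂/T₁) = 433 × 0.14 × ln(239/385) = -28.9 J/K.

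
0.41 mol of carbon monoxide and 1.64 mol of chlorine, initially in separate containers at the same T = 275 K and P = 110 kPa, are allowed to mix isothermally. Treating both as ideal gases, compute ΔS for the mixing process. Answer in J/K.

Mole fractions: x_A = 0.41/2.05 = 0.2, x_B = 0.8.
ΔS_mix = −R(n_A ln x_A + n_B ln x_B) = −8.314 × (0.41 ln 0.2 + 1.64 ln 0.8) = 8.53 J/K.

ΔS_mix = 8.53 J/K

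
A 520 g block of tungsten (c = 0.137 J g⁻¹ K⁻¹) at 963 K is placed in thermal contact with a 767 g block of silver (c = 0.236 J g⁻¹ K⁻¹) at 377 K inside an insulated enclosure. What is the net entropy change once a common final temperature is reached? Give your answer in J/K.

Energy balance: T_f = (m₁c₁T₁ + m₂c₂T₂)/(m₁c₁ + m₂c₂) = 542.5 K.
ΔS₁ = m₁c₁ ln(T_f/T₁) = 71.24 × ln(542.5/963) = -40.88 J/K.
ΔS₂ = m₂c₂ ln(T_f/T₂) = 181.012 × ln(542.5/377) = 65.88 J/K.
ΔS_total = -40.88 + 65.88 = 25 J/K.

ΔS_total = 25 J/K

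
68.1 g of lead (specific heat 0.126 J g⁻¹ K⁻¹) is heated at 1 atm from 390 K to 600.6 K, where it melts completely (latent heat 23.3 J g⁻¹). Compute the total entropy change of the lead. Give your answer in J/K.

ΔS = 6.35 J/K

Warming step: ΔS₁ = m c ln(T_tr/T_i) = 68.1 × 0.126 × ln(600.6/390) = 3.705 J/K.
Phase change: ΔS₂ = +mL/T_tr = 68.1 × 23.3 / 600.6 = 2.642 J/K.
ΔS_total = (3.705) + (2.642) = 6.35 J/K.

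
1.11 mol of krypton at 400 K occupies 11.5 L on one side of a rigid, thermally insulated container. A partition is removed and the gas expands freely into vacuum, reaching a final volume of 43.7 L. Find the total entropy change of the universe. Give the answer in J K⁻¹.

For an ideal gas in free expansion Q = 0 and W = 0, so T is unchanged.
Entropy is a state function; using a reversible isothermal path, ΔS_gas = nR ln(V₂/V₁) = 1.11 × 8.314 × ln(43.7/11.5) = 12.3 J/K.
The insulated surroundings exchange no heat, so ΔS_surr = 0 and ΔS_universe = ΔS_gas.

ΔS_universe = 12.3 J/K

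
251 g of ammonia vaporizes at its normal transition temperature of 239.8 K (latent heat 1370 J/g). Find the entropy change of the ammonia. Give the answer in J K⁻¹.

ΔS = 1430 J/K

Heat absorbed by the substance: Q = mL = 251 × 1370 = 343870 J.
At constant T, ΔS = Q_rev/T = 343870 / 239.8 = 1430 J/K.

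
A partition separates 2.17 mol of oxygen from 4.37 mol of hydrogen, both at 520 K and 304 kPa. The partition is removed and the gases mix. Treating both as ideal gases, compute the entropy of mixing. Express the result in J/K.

Mole fractions: x_A = 2.17/6.54 = 0.332, x_B = 0.668.
ΔS_mix = −R(n_A ln x_A + n_B ln x_B) = −8.314 × (2.17 ln 0.332 + 4.37 ln 0.668) = 34.6 J/K.

ΔS_mix = 34.6 J/K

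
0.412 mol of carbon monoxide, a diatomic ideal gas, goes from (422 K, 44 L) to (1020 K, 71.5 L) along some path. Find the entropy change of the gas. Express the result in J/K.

Entropy is a state function: ΔS = nC_V ln(T₂/T₁) + nR ln(V₂/V₁), with C_V = 5R/2 = 20.79 J mol⁻¹ K⁻¹ for a diatomic ideal gas.
ΔS = 0.412 × [20.79 × ln(1020/422) + 8.314 × ln(71.5/44)] = 9.22 J/K.

ΔS = 9.22 J/K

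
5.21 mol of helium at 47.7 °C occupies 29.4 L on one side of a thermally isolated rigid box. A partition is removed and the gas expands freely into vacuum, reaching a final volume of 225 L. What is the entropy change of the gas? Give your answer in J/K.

ΔS_gas = 88.2 J/K

For an ideal gas in free expansion Q = 0 and W = 0, so T is unchanged.
Entropy is a state function; using a reversible isothermal path, ΔS_gas = nR ln(V₂/V₁) = 5.21 × 8.314 × ln(225/29.4) = 88.2 J/K.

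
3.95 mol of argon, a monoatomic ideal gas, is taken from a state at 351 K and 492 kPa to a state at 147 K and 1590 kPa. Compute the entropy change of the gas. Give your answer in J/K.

ΔS = nC_p ln(T₂/T₁) − nR ln(P₂/P₁), with C_p = 5R/2 = 20.79 J mol⁻¹ K⁻¹ for a monoatomic ideal gas.
ΔS = 3.95 × [20.79 × ln(147/351) − 8.314 × ln(1590/492)] = -110 J/K.

ΔS = -110 J/K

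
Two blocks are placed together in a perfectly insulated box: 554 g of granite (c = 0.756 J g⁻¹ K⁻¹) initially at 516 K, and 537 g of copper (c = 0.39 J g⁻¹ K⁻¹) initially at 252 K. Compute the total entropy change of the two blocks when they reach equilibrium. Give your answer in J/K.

Energy balance: T_f = (m₁c₁T₁ + m₂c₂T₂)/(m₁c₁ + m₂c₂) = 427.99 K.
ΔS₁ = m₁c₁ ln(T_f/T₁) = 418.824 × ln(427.99/516) = -78.32 J/K.
ΔS₂ = m₂c₂ ln(T_f/T₂) = 209.43 × ln(427.99/252) = 110.9 J/K.
ΔS_total = -78.32 + 110.9 = 32.6 J/K.

ΔS_total = 32.6 J/K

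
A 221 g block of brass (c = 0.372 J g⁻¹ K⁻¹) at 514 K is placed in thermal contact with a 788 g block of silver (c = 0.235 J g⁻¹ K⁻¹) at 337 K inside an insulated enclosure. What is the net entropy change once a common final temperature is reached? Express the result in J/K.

ΔS_total = 5.32 J/K

Energy balance: T_f = (m₁c₁T₁ + m₂c₂T₂)/(m₁c₁ + m₂c₂) = 391.42 K.
ΔS₁ = m₁c₁ ln(T_f/T₁) = 82.212 × ln(391.42/514) = -22.4 J/K.
ΔS₂ = m₂c₂ ln(T_f/T₂) = 185.18 × ln(391.42/337) = 27.72 J/K.
ΔS_total = -22.4 + 27.72 = 5.32 J/K.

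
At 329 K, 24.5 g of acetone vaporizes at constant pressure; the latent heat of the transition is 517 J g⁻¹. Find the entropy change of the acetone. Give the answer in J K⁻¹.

ΔS = 38.5 J/K

Heat absorbed by the substance: Q = mL = 24.5 × 517 = 12666.5 J.
At constant T, ΔS = Q_rev/T = 12666.5 / 329 = 38.5 J/K.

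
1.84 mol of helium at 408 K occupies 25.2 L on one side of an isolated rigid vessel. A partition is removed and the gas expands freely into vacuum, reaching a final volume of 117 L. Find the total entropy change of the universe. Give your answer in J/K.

No heat is exchanged and no work is done, so the ideal-gas temperature stays constant.
Entropy is a state function; using a reversible isothermal path, ΔS_gas = nR ln(V₂/V₁) = 1.84 × 8.314 × ln(117/25.2) = 23.5 J/K.
The insulated surroundings exchange no heat, so ΔS_surr = 0 and ΔS_universe = ΔS_gas.

ΔS_universe = 23.5 J/K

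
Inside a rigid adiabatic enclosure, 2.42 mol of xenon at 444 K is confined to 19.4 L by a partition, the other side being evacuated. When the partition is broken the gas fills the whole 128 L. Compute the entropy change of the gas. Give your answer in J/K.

ΔS_gas = 38 J/K

No heat is exchanged and no work is done, so the ideal-gas temperature stays constant.
Entropy is a state function; using a reversible isothermal path, ΔS_gas = nR ln(V₂/V₁) = 2.42 × 8.314 × ln(128/19.4) = 38 J/K.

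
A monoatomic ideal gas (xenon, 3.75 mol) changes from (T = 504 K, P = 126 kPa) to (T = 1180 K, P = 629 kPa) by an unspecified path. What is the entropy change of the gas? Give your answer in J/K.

ΔS = nC_p ln(T₂/T₁) − nR ln(P₂/P₁), with C_p = 5R/2 = 20.79 J mol⁻¹ K⁻¹ for a monoatomic ideal gas.
ΔS = 3.75 × [20.79 × ln(1180/504) − 8.314 × ln(629/126)] = 16.2 J/K.

ΔS = 16.2 J/K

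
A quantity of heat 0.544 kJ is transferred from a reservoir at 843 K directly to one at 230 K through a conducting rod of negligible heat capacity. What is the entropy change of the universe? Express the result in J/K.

ΔS_total = 1.72 J/K

ΔS_hot = −Q/T_H = −544/843 = -0.6453 J/K and ΔS_cold = +Q/T_C = 544/230 = 2.365 J/K.
ΔS_total = -0.6453 + 2.365 = 1.72 J/K, positive as the second law requires.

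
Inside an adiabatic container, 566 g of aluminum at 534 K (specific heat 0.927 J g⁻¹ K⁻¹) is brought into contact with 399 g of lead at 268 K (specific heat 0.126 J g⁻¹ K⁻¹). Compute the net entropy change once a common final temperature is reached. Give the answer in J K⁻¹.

Energy balance: T_f = (m₁c₁T₁ + m₂c₂T₂)/(m₁c₁ + m₂c₂) = 510.74 K.
ΔS₁ = m₁c₁ ln(T_f/T₁) = 524.682 × ln(510.74/534) = -23.37 J/K.
ΔS₂ = m₂c₂ ln(T_f/T₂) = 50.274 × ln(510.74/268) = 32.42 J/K.
ΔS_total = -23.37 + 32.42 = 9.05 J/K.

ΔS_total = 9.05 J/K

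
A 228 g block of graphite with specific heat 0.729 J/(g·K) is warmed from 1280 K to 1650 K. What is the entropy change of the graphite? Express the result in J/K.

ΔS = 42.2 J/K

ΔS = ∫dQ_rev/T = m c ln(T₂/T₁) = 228 × 0.729 × ln(1650/1280) = 42.2 J/K.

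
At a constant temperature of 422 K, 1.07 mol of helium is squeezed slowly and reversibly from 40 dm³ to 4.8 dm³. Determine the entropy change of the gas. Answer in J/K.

ΔS_gas = -18.9 J/K

For an isothermal ideal gas ΔS_gas = nR ln(V₂/V₁) = 1.07 × 8.314 × ln(4.8/40) = -18.9 J/K.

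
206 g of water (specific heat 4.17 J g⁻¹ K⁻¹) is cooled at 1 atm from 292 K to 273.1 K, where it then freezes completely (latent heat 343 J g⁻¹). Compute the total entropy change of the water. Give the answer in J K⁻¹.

Cooling step: ΔS₁ = m c ln(T_tr/T_i) = 206 × 4.17 × ln(273.1/292) = -57.48 J/K.
Phase change: ΔS₂ = −mL/T_tr = −206 × 343 / 273.1 = -258.7 J/K.
ΔS_total = (-57.48) + (-258.7) = -316 J/K.

ΔS = -316 J/K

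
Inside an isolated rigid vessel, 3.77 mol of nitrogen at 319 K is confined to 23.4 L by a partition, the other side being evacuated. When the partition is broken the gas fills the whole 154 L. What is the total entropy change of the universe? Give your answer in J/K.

For an ideal gas in free expansion Q = 0 and W = 0, so T is unchanged.
Entropy is a state function; using a reversible isothermal path, ΔS_gas = nR ln(V₂/V₁) = 3.77 × 8.314 × ln(154/23.4) = 59.1 J/K.
The insulated surroundings exchange no heat, so ΔS_surr = 0 and ΔS_universe = ΔS_gas.

ΔS_universe = 59.1 J/K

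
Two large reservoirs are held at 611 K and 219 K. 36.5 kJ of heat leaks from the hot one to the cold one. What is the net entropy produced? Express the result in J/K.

ΔS_hot = −Q/T_H = −36500/611 = -59.74 J/K and ΔS_cold = +Q/T_C = 36500/219 = 166.7 J/K.
ΔS_total = -59.74 + 166.7 = 107 J/K, positive as the second law requires.

ΔS_total = 107 J/K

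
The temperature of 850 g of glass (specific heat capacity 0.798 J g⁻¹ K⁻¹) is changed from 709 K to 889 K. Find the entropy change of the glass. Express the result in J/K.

ΔS = 153 J/K

ΔS = ∫dQ_rev/T = m c ln(T₂/T₁) = 850 × 0.798 × ln(889/709) = 153 J/K.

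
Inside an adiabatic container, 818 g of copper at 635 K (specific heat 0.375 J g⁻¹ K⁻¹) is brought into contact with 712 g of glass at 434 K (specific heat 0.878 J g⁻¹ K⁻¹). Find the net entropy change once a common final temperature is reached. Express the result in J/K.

ΔS_total = 15.5 J/K

Energy balance: T_f = (m₁c₁T₁ + m₂c₂T₂)/(m₁c₁ + m₂c₂) = 500.16 K.
ΔS₁ = m₁c₁ ln(T_f/T₁) = 306.75 × ln(500.16/635) = -73.22 J/K.
ΔS₂ = m₂c₂ ln(T_f/T₂) = 625.136 × ln(500.16/434) = 88.7 J/K.
ΔS_total = -73.22 + 88.7 = 15.5 J/K.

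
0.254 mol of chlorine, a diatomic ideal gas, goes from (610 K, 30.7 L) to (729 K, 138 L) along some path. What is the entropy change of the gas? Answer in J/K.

ΔS = 4.11 J/K

Entropy is a state function: ΔS = nC_V ln(T₂/T₁) + nR ln(V₂/V₁), with C_V = 5R/2 = 20.79 J mol⁻¹ K⁻¹ for a diatomic ideal gas.
ΔS = 0.254 × [20.79 × ln(729/610) + 8.314 × ln(138/30.7)] = 4.11 J/K.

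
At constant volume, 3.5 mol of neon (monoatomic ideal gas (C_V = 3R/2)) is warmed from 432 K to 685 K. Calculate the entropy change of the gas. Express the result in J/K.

ΔS = 20.1 J/K

At constant volume, ΔS = nC_V ln(T₂/T₁) with C_V = 3R/2 = 12.47 J mol⁻¹ K⁻¹.
ΔS = 3.5 × 12.47 × ln(685/432) = 20.1 J/K.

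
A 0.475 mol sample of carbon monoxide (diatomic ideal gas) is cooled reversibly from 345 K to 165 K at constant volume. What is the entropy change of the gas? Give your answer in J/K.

ΔS = -7.28 J/K

At constant volume, ΔS = nC_V ln(T₂/T₁) with C_V = 5R/2 = 20.79 J mol⁻¹ K⁻¹.
ΔS = 0.475 × 20.79 × ln(165/345) = -7.28 J/K.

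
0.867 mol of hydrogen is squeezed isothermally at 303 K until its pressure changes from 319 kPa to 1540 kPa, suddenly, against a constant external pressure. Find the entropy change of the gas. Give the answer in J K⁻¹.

Entropy is a state function, so ΔS_gas depends only on the end states.
For an isothermal ideal gas ΔS_gas = nR ln(P₁/P₂) = 0.867 × 8.314 × ln(319/1540) = -11.3 J/K.

ΔS_gas = -11.3 J/K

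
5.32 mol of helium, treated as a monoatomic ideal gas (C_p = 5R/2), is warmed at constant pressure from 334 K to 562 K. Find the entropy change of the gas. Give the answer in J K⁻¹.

At constant pressure, ΔS = nC_p ln(T₂/T₁) with C_p = 5R/2 = 20.79 J mol⁻¹ K⁻¹.
ΔS = 5.32 × 20.79 × ln(562/334) = 57.5 J/K.

ΔS = 57.5 J/K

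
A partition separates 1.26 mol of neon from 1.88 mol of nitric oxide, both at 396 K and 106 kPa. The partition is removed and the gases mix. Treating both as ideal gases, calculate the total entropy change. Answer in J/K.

Mole fractions: x_A = 1.26/3.14 = 0.401, x_B = 0.599.
ΔS_mix = −R(n_A ln x_A + n_B ln x_B) = −8.314 × (1.26 ln 0.401 + 1.88 ln 0.599) = 17.6 J/K.

ΔS_mix = 17.6 J/K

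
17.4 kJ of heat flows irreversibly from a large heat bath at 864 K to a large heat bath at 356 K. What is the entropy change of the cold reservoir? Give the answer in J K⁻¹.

The cold reservoir gains heat Q, so ΔS_cold = +Q/T_C = 17400/356 = 48.9 J/K.

ΔS_cold = 48.9 J/K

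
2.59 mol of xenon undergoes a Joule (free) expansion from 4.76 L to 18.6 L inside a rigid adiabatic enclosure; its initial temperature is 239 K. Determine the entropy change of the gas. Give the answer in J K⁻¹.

ΔS_gas = 29.3 J/K

For an ideal gas in free expansion Q = 0 and W = 0, so T is unchanged.
Entropy is a state function; using a reversible isothermal path, ΔS_gas = nR ln(V₂/V₁) = 2.59 × 8.314 × ln(18.6/4.76) = 29.3 J/K.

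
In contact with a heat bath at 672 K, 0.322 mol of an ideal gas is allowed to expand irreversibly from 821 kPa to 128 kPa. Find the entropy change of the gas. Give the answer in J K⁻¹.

Entropy is a state function, so ΔS_gas depends only on the end states.
For an isothermal ideal gas ΔS_gas = nR ln(P₁/P₂) = 0.322 × 8.314 × ln(821/128) = 4.98 J/K.

ΔS_gas = 4.98 J/K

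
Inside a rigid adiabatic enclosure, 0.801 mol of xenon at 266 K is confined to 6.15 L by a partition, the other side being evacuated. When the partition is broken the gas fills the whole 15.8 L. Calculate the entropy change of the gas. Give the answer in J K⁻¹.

For an ideal gas in free expansion Q = 0 and W = 0, so T is unchanged.
Entropy is a state function; using a reversible isothermal path, ΔS_gas = nR ln(V₂/V₁) = 0.801 × 8.314 × ln(15.8/6.15) = 6.28 J/K.

ΔS_gas = 6.28 J/K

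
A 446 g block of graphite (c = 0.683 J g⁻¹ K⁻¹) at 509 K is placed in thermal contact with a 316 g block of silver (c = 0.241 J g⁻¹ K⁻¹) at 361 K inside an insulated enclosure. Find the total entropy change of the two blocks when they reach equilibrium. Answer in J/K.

ΔS_total = 3.35 J/K

Energy balance: T_f = (m₁c₁T₁ + m₂c₂T₂)/(m₁c₁ + m₂c₂) = 479.4 K.
ΔS₁ = m₁c₁ ln(T_f/T₁) = 304.618 × ln(479.4/509) = -18.25 J/K.
ΔS₂ = m₂c₂ ln(T_f/T₂) = 76.156 × ln(479.4/361) = 21.6 J/K.
ΔS_total = -18.25 + 21.6 = 3.35 J/K.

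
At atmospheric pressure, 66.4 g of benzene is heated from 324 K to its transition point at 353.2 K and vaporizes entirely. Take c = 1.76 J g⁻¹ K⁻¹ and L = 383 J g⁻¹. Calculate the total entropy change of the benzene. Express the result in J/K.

ΔS = 82.1 J/K

Warming step: ΔS₁ = m c ln(T_tr/T_i) = 66.4 × 1.76 × ln(353.2/324) = 10.08 J/K.
Phase change: ΔS₂ = +mL/T_tr = 66.4 × 383 / 353.2 = 72 J/K.
ΔS_total = (10.08) + (72) = 82.1 J/K.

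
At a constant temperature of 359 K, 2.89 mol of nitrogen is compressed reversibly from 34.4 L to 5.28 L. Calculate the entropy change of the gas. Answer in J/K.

ΔS_gas = -45 J/K

For an isothermal ideal gas ΔS_gas = nR ln(V₂/V₁) = 2.89 × 8.314 × ln(5.28/34.4) = -45 J/K.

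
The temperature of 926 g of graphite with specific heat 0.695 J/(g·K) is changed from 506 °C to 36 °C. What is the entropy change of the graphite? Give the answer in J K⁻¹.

ΔS = -595 J/K

In kelvin: T₁ = 779.15 K, T₂ = 309.15 K. ΔS = ∫dQ_rev/T = m c ln(T₂/T₁) = 926 × 0.695 × ln(309.15/779.15) = -595 J/K.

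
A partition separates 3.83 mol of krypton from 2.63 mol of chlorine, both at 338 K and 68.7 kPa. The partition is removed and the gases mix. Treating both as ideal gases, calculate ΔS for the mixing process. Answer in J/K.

Mole fractions: x_A = 3.83/6.46 = 0.593, x_B = 0.407.
ΔS_mix = −R(n_A ln x_A + n_B ln x_B) = −8.314 × (3.83 ln 0.593 + 2.63 ln 0.407) = 36.3 J/K.

ΔS_mix = 36.3 J/K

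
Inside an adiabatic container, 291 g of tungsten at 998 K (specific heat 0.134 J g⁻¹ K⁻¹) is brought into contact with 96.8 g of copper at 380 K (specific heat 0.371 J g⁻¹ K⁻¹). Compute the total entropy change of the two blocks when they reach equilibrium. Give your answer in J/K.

Energy balance: T_f = (m₁c₁T₁ + m₂c₂T₂)/(m₁c₁ + m₂c₂) = 701.71 K.
ΔS₁ = m₁c₁ ln(T_f/T₁) = 38.994 × ln(701.71/998) = -13.735 J/K.
ΔS₂ = m₂c₂ ln(T_f/T₂) = 35.9128 × ln(701.71/380) = 22.027 J/K.
ΔS_total = -13.735 + 22.027 = 8.29 J/K.

ΔS_total = 8.29 J/K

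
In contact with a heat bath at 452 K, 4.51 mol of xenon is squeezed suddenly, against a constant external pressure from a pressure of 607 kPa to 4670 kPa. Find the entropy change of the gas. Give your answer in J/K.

Entropy is a state function, so ΔS_gas depends only on the end states.
For an isothermal ideal gas ΔS_gas = nR ln(P₁/P₂) = 4.51 × 8.314 × ln(607/4670) = -76.5 J/K.

ΔS_gas = -76.5 J/K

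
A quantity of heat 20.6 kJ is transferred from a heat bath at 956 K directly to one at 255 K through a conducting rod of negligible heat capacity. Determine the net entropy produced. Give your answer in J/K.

ΔS_total = 59.2 J/K

ΔS_hot = −Q/T_H = −20600/956 = -21.55 J/K and ΔS_cold = +Q/T_C = 20600/255 = 80.78 J/K.
ΔS_total = -21.55 + 80.78 = 59.2 J/K, positive as the second law requires.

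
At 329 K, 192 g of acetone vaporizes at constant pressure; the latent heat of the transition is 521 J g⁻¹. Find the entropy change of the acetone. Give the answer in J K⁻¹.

Heat absorbed by the substance: Q = mL = 192 × 521 = 100032 J.
At constant T, ΔS = Q_rev/T = 100032 / 329 = 304 J/K.

ΔS = 304 J/K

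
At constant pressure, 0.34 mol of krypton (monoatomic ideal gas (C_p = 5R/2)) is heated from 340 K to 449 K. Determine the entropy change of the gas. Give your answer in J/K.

At constant pressure, ΔS = nC_p ln(T₂/T₁) with C_p = 5R/2 = 20.79 J mol⁻¹ K⁻¹.
ΔS = 0.34 × 20.79 × ln(449/340) = 1.97 J/K.

ΔS = 1.97 J/K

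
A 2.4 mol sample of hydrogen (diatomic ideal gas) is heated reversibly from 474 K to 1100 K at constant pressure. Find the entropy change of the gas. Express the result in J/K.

ΔS = 58.8 J/K

At constant pressure, ΔS = nC_p ln(T₂/T₁) with C_p = 7R/2 = 29.1 J mol⁻¹ K⁻¹.
ΔS = 2.4 × 29.1 × ln(1100/474) = 58.8 J/K.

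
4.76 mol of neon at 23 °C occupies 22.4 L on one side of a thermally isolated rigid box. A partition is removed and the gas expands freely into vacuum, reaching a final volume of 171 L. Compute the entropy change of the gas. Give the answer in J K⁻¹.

ΔS_gas = 80.4 J/K

No heat is exchanged and no work is done, so the ideal-gas temperature stays constant.
Entropy is a state function; using a reversible isothermal path, ΔS_gas = nR ln(V₂/V₁) = 4.76 × 8.314 × ln(171/22.4) = 80.4 J/K.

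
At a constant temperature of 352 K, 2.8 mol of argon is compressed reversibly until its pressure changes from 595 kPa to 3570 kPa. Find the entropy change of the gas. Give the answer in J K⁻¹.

For an isothermal ideal gas ΔS_gas = nR ln(P₁/P₂) = 2.8 × 8.314 × ln(595/3570) = -41.7 J/K.

ΔS_gas = -41.7 J/K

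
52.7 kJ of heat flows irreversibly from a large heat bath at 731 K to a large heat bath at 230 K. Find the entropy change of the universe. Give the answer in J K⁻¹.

ΔS_total = 157 J/K

ΔS_hot = −Q/T_H = −52700/731 = -72.09 J/K and ΔS_cold = +Q/T_C = 52700/230 = 229.1 J/K.
ΔS_total = -72.09 + 229.1 = 157 J/K, positive as the second law requires.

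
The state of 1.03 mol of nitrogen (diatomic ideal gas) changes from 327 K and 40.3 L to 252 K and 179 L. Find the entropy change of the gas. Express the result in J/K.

Entropy is a state function: ΔS = nC_V ln(T₂/T₁) + nR ln(V₂/V₁), with C_V = 5R/2 = 20.79 J mol⁻¹ K⁻¹ for a diatomic ideal gas.
ΔS = 1.03 × [20.79 × ln(252/327) + 8.314 × ln(179/40.3)] = 7.19 J/K.

ΔS = 7.19 J/K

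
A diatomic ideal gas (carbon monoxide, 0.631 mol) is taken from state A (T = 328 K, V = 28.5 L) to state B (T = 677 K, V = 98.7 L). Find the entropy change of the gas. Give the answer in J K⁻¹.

Entropy is a state function: ΔS = nC_V ln(T₂/T₁) + nR ln(V₂/V₁), with C_V = 5R/2 = 20.79 J mol⁻¹ K⁻¹ for a diatomic ideal gas.
ΔS = 0.631 × [20.79 × ln(677/328) + 8.314 × ln(98.7/28.5)] = 16 J/K.

ΔS = 16 J/K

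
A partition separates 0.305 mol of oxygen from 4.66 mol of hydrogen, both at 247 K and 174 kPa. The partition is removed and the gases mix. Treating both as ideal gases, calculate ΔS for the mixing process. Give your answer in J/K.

Mole fractions: x_A = 0.305/4.96 = 0.0614, x_B = 0.939.
ΔS_mix = −R(n_A ln x_A + n_B ln x_B) = −8.314 × (0.305 ln 0.0614 + 4.66 ln 0.939) = 9.53 J/K.

ΔS_mix = 9.53 J/K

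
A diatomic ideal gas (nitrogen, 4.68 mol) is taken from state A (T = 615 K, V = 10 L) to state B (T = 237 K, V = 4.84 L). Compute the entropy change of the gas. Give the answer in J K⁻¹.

Entropy is a state function: ΔS = nC_V ln(T₂/T₁) + nR ln(V₂/V₁), with C_V = 5R/2 = 20.79 J mol⁻¹ K⁻¹ for a diatomic ideal gas.
ΔS = 4.68 × [20.79 × ln(237/615) + 8.314 × ln(4.84/10)] = -121 J/K.

ΔS = -121 J/K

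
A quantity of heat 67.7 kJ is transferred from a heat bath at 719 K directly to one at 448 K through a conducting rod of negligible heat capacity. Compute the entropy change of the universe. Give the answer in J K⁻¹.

ΔS_total = 57 J/K

ΔS_hot = −Q/T_H = −67700/719 = -94.159 J/K and ΔS_cold = +Q/T_C = 67700/448 = 151.12 J/K.
ΔS_total = -94.159 + 151.12 = 57 J/K, positive as the second law requires.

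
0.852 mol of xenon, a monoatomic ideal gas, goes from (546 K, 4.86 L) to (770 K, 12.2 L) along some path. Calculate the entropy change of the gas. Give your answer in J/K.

ΔS = 10.2 J/K

Entropy is a state function: ΔS = nC_V ln(T₂/T₁) + nR ln(V₂/V₁), with C_V = 3R/2 = 12.47 J mol⁻¹ K⁻¹ for a monoatomic ideal gas.
ΔS = 0.852 × [12.47 × ln(770/546) + 8.314 × ln(12.2/4.86)] = 10.2 J/K.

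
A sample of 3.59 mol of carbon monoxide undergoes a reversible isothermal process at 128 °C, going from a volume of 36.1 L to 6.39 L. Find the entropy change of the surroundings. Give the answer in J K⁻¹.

For an isothermal ideal gas ΔS_gas = nR ln(V₂/V₁) = 3.59 × 8.314 × ln(6.39/36.1) = -51.7 J/K.
The process is reversible, so ΔS_surr = −ΔS_gas = 51.7 J/K and ΔS_universe = 0.

ΔS_surr = 51.7 J/K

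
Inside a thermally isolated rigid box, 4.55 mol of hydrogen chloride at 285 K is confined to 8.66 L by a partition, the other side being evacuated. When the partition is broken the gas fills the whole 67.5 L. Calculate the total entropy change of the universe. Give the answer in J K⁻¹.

ΔS_universe = 77.7 J/K

No heat is exchanged and no work is done, so the ideal-gas temperature stays constant.
Entropy is a state function; using a reversible isothermal path, ΔS_gas = nR ln(V₂/V₁) = 4.55 × 8.314 × ln(67.5/8.66) = 77.7 J/K.
The insulated surroundings exchange no heat, so ΔS_surr = 0 and ΔS_universe = ΔS_gas.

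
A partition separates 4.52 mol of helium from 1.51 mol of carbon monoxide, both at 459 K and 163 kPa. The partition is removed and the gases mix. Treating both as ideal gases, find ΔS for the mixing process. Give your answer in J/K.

Mole fractions: x_A = 4.52/6.03 = 0.75, x_B = 0.25.
ΔS_mix = −R(n_A ln x_A + n_B ln x_B) = −8.314 × (4.52 ln 0.75 + 1.51 ln 0.25) = 28.2 J/K.

ΔS_mix = 28.2 J/K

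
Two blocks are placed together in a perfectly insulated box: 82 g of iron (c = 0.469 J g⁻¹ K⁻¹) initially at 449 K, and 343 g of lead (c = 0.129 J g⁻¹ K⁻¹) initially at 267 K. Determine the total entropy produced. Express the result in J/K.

ΔS_total = 2.78 J/K

Energy balance: T_f = (m₁c₁T₁ + m₂c₂T₂)/(m₁c₁ + m₂c₂) = 351.63 K.
ΔS₁ = m₁c₁ ln(T_f/T₁) = 38.458 × ln(351.63/449) = -9.401 J/K.
ΔS₂ = m₂c₂ ln(T_f/T₂) = 44.247 × ln(351.63/267) = 12.18 J/K.
ΔS_total = -9.401 + 12.18 = 2.78 J/K.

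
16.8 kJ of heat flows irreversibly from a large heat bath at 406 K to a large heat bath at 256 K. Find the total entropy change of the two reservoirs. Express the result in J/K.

ΔS_total = 24.2 J/K

ΔS_hot = −Q/T_H = −16800/406 = -41.38 J/K and ΔS_cold = +Q/T_C = 16800/256 = 65.62 J/K.
ΔS_total = -41.38 + 65.62 = 24.2 J/K, positive as the second law requires.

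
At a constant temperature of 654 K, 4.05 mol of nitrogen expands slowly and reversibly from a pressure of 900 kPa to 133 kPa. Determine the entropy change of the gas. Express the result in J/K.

For an isothermal ideal gas ΔS_gas = nR ln(P₁/P₂) = 4.05 × 8.314 × ln(900/133) = 64.4 J/K.

ΔS_gas = 64.4 J/K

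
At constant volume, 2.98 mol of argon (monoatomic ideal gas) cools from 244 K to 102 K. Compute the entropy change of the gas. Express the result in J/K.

ΔS = -32.4 J/K

At constant volume, ΔS = nC_V ln(T₂/T₁) with C_V = 3R/2 = 12.47 J mol⁻¹ K⁻¹.
ΔS = 2.98 × 12.47 × ln(102/244) = -32.4 J/K.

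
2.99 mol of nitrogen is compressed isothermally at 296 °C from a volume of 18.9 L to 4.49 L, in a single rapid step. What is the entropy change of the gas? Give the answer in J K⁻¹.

Entropy is a state function, so ΔS_gas depends only on the end states.
For an isothermal ideal gas ΔS_gas = nR ln(V₂/V₁) = 2.99 × 8.314 × ln(4.49/18.9) = -35.7 J/K.

ΔS_gas = -35.7 J/K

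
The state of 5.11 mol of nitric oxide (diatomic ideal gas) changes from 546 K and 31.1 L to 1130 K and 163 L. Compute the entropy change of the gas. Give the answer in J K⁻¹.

Entropy is a state function: ΔS = nC_V ln(T₂/T₁) + nR ln(V₂/V₁), with C_V = 5R/2 = 20.79 J mol⁻¹ K⁻¹ for a diatomic ideal gas.
ΔS = 5.11 × [20.79 × ln(1130/546) + 8.314 × ln(163/31.1)] = 148 J/K.

ΔS = 148 J/K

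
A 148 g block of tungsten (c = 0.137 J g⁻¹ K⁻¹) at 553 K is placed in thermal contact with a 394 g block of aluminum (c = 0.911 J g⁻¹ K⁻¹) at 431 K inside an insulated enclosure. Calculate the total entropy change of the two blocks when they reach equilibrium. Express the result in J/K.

ΔS_total = 0.643 J/K

Energy balance: T_f = (m₁c₁T₁ + m₂c₂T₂)/(m₁c₁ + m₂c₂) = 437.52 K.
ΔS₁ = m₁c₁ ln(T_f/T₁) = 20.276 × ln(437.52/553) = -4.749 J/K.
ΔS₂ = m₂c₂ ln(T_f/T₂) = 358.934 × ln(437.52/431) = 5.392 J/K.
ΔS_total = -4.749 + 5.392 = 0.643 J/K.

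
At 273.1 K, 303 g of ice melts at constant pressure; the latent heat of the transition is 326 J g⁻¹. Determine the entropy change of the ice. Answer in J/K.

ΔS = 362 J/K

Heat absorbed by the substance: Q = mL = 303 × 326 = 98778 J.
At constant T, ΔS = Q_rev/T = 98778 / 273.1 = 362 J/K.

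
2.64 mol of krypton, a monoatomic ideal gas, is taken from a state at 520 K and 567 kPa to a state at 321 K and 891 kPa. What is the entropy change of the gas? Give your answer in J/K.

ΔS = nC_p ln(T₂/T₁) − nR ln(P₂/P₁), with C_p = 5R/2 = 20.79 J mol⁻¹ K⁻¹ for a monoatomic ideal gas.
ΔS = 2.64 × [20.79 × ln(321/520) − 8.314 × ln(891/567)] = -36.4 J/K.

ΔS = -36.4 J/K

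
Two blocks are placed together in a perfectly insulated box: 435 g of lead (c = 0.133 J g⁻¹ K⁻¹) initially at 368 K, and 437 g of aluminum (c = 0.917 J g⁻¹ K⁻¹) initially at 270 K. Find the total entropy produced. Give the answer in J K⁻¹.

ΔS_total = 2.62 J/K

Energy balance: T_f = (m₁c₁T₁ + m₂c₂T₂)/(m₁c₁ + m₂c₂) = 282.36 K.
ΔS₁ = m₁c₁ ln(T_f/T₁) = 57.855 × ln(282.36/368) = -15.325 J/K.
ΔS₂ = m₂c₂ ln(T_f/T₂) = 400.729 × ln(282.36/270) = 17.942 J/K.
ΔS_total = -15.325 + 17.942 = 2.62 J/K.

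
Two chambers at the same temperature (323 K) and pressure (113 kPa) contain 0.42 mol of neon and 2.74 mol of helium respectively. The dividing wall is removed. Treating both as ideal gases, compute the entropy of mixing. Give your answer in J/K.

ΔS_mix = 10.3 J/K

Mole fractions: x_A = 0.42/3.16 = 0.133, x_B = 0.867.
ΔS_mix = −R(n_A ln x_A + n_B ln x_B) = −8.314 × (0.42 ln 0.133 + 2.74 ln 0.867) = 10.3 J/K.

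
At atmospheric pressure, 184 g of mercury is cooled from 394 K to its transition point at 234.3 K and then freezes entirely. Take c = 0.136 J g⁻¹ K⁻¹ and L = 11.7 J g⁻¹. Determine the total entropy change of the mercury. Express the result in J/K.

ΔS = -22.2 J/K

Cooling step: ΔS₁ = m c ln(T_tr/T_i) = 184 × 0.136 × ln(234.3/394) = -13.01 J/K.
Phase change: ΔS₂ = −mL/T_tr = −184 × 11.7 / 234.3 = -9.188 J/K.
ΔS_total = (-13.01) + (-9.188) = -22.2 J/K.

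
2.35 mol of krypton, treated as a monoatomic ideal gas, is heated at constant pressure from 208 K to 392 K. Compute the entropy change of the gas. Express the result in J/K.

At constant pressure, ΔS = nC_p ln(T₂/T₁) with C_p = 5R/2 = 20.79 J mol⁻¹ K⁻¹.
ΔS = 2.35 × 20.79 × ln(392/208) = 31 J/K.

ΔS = 31 J/K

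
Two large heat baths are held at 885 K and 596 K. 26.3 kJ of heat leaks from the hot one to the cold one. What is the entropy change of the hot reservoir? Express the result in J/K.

ΔS_hot = -29.7 J/K

The hot reservoir loses heat Q, so ΔS_hot = −Q/T_H = −26300/885 = -29.7 J/K.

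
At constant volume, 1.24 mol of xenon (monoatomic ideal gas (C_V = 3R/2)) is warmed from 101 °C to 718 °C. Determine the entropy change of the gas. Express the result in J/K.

In kelvin: T₁ = 374.15 K, T₂ = 991.15 K. At constant volume, ΔS = nC_V ln(T₂/T₁) with C_V = 3R/2 = 12.47 J mol⁻¹ K⁻¹.
ΔS = 1.24 × 12.47 × ln(991.15/374.15) = 15.1 J/K.

ΔS = 15.1 J/K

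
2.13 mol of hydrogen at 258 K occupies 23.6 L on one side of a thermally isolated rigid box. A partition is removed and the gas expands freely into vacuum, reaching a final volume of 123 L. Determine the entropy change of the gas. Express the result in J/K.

For an ideal gas in free expansion Q = 0 and W = 0, so T is unchanged.
Entropy is a state function; using a reversible isothermal path, ΔS_gas = nR ln(V₂/V₁) = 2.13 × 8.314 × ln(123/23.6) = 29.2 J/K.

ΔS_gas = 29.2 J/K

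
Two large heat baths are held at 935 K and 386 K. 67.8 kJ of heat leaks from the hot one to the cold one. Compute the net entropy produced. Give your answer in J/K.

ΔS_hot = −Q/T_H = −67800/935 = -72.51 J/K and ΔS_cold = +Q/T_C = 67800/386 = 175.6 J/K.
ΔS_total = -72.51 + 175.6 = 103 J/K, positive as the second law requires.

ΔS_total = 103 J/K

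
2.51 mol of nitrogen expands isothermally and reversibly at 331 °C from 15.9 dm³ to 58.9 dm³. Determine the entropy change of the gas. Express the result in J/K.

For an isothermal ideal gas ΔS_gas = nR ln(V₂/V₁) = 2.51 × 8.314 × ln(58.9/15.9) = 27.3 J/K.

ΔS_gas = 27.3 J/K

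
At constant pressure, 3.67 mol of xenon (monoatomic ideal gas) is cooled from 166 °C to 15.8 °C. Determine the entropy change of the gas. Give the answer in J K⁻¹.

ΔS = -31.9 J/K

In kelvin: T₁ = 439.15 K, T₂ = 288.95 K. At constant pressure, ΔS = nC_p ln(T₂/T₁) with C_p = 5R/2 = 20.79 J mol⁻¹ K⁻¹.
ΔS = 3.67 × 20.79 × ln(288.95/439.15) = -31.9 J/K.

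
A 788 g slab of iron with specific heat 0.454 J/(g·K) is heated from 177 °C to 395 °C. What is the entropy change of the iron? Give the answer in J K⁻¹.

ΔS = 141 J/K

In kelvin: T₁ = 450.15 K, T₂ = 668.15 K. ΔS = ∫dQ_rev/T = m c ln(T₂/T₁) = 788 × 0.454 × ln(668.15/450.15) = 141 J/K.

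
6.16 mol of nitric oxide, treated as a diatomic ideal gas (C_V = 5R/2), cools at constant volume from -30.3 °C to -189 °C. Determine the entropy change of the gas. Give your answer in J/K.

In kelvin: T₁ = 242.85 K, T₂ = 84.15 K. At constant volume, ΔS = nC_V ln(T₂/T₁) with C_V = 5R/2 = 20.79 J mol⁻¹ K⁻¹.
ΔS = 6.16 × 20.79 × ln(84.15/242.85) = -136 J/K.

ΔS = -136 J/K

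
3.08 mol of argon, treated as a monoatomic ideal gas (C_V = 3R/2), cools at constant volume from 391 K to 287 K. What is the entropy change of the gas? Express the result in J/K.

ΔS = -11.9 J/K

At constant volume, ΔS = nC_V ln(T₂/T₁) with C_V = 3R/2 = 12.47 J mol⁻¹ K⁻¹.
ΔS = 3.08 × 12.47 × ln(287/391) = -11.9 J/K.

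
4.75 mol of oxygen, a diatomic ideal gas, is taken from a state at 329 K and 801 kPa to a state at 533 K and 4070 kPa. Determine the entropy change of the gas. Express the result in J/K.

ΔS = 2.49 J/K

ΔS = nC_p ln(T₂/T₁) − nR ln(P₂/P₁), with C_p = 7R/2 = 29.1 J mol⁻¹ K⁻¹ for a diatomic ideal gas.
ΔS = 4.75 × [29.1 × ln(533/329) − 8.314 × ln(4070/801)] = 2.49 J/K.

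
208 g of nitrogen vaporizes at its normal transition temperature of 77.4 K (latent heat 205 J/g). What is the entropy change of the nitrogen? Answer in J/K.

ΔS = 551 J/K

Heat absorbed by the substance: Q = mL = 208 × 205 = 42640 J.
At constant T, ΔS = Q_rev/T = 42640 / 77.4 = 551 J/K.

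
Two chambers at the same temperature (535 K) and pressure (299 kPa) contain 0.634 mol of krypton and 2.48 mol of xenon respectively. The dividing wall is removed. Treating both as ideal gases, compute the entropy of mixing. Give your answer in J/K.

ΔS_mix = 13.1 J/K

Mole fractions: x_A = 0.634/3.11 = 0.204, x_B = 0.796.
ΔS_mix = −R(n_A ln x_A + n_B ln x_B) = −8.314 × (0.634 ln 0.204 + 2.48 ln 0.796) = 13.1 J/K.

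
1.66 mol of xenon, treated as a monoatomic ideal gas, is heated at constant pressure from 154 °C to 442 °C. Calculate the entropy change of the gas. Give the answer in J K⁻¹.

ΔS = 17.8 J/K

In kelvin: T₁ = 427.15 K, T₂ = 715.15 K. At constant pressure, ΔS = nC_p ln(T₂/T₁) with C_p = 5R/2 = 20.79 J mol⁻¹ K⁻¹.
ΔS = 1.66 × 20.79 × ln(715.15/427.15) = 17.8 J/K.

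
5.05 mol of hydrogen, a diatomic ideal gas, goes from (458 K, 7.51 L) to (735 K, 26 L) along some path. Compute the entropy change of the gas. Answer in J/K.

ΔS = 102 J/K

Entropy is a state function: ΔS = nC_V ln(T₂/T₁) + nR ln(V₂/V₁), with C_V = 5R/2 = 20.79 J mol⁻¹ K⁻¹ for a diatomic ideal gas.
ΔS = 5.05 × [20.79 × ln(735/458) + 8.314 × ln(26/7.51)] = 102 J/K.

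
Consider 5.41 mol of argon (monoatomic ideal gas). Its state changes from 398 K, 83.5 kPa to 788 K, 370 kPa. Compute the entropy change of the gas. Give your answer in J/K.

ΔS = 9.85 J/K

ΔS = nC_p ln(T₂/T₁) − nR ln(P₂/P₁), with C_p = 5R/2 = 20.79 J mol⁻¹ K⁻¹ for a monoatomic ideal gas.
ΔS = 5.41 × [20.79 × ln(788/398) − 8.314 × ln(370/83.5)] = 9.85 J/K.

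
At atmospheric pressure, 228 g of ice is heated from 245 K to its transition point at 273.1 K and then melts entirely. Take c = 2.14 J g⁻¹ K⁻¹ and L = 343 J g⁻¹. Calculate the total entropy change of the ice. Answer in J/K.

Warming step: ΔS₁ = m c ln(T_tr/T_i) = 228 × 2.14 × ln(273.1/245) = 52.98 J/K.
Phase change: ΔS₂ = +mL/T_tr = 228 × 343 / 273.1 = 286.4 J/K.
ΔS_total = (52.98) + (286.4) = 339 J/K.

ΔS = 339 J/K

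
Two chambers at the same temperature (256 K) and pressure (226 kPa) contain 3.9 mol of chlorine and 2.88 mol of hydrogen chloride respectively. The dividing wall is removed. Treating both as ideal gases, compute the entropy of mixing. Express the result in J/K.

Mole fractions: x_A = 3.9/6.78 = 0.575, x_B = 0.425.
ΔS_mix = −R(n_A ln x_A + n_B ln x_B) = −8.314 × (3.9 ln 0.575 + 2.88 ln 0.425) = 38.4 J/K.

ΔS_mix = 38.4 J/K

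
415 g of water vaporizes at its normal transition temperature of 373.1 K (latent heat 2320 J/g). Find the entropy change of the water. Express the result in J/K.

ΔS = 2580 J/K

Heat absorbed by the substance: Q = mL = 415 × 2320 = 962800 J.
At constant T, ΔS = Q_rev/T = 962800 / 373.1 = 2580 J/K.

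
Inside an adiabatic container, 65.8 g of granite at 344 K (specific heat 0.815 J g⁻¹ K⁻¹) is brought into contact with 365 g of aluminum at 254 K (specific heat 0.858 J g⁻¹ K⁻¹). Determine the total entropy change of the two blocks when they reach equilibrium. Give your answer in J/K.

Energy balance: T_f = (m₁c₁T₁ + m₂c₂T₂)/(m₁c₁ + m₂c₂) = 267.16 K.
ΔS₁ = m₁c₁ ln(T_f/T₁) = 53.627 × ln(267.16/344) = -13.56 J/K.
ΔS₂ = m₂c₂ ln(T_f/T₂) = 313.17 × ln(267.16/254) = 15.82 J/K.
ΔS_total = -13.56 + 15.82 = 2.26 J/K.

ΔS_total = 2.26 J/K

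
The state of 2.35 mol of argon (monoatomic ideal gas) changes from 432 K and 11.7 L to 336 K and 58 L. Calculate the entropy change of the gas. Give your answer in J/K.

ΔS = 23.9 J/K

Entropy is a state function: ΔS = nC_V ln(T₂/T₁) + nR ln(V₂/V₁), with C_V = 3R/2 = 12.47 J mol⁻¹ K⁻¹ for a monoatomic ideal gas.
ΔS = 2.35 × [12.47 × ln(336/432) + 8.314 × ln(58/11.7)] = 23.9 J/K.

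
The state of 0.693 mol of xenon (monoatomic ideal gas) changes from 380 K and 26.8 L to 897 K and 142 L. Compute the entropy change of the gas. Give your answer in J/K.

Entropy is a state function: ΔS = nC_V ln(T₂/T₁) + nR ln(V₂/V₁), with C_V = 3R/2 = 12.47 J mol⁻¹ K⁻¹ for a monoatomic ideal gas.
ΔS = 0.693 × [12.47 × ln(897/380) + 8.314 × ln(142/26.8)] = 17 J/K.

ΔS = 17 J/K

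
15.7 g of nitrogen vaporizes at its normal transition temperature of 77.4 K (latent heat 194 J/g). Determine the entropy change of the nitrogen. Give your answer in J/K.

ΔS = 39.4 J/K

Heat absorbed by the substance: Q = mL = 15.7 × 194 = 3045.8 J.
At constant T, ΔS = Q_rev/T = 3045.8 / 77.4 = 39.4 J/K.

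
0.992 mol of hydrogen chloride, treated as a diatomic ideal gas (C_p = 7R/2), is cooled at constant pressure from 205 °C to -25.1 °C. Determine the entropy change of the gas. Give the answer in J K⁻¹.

In kelvin: T₁ = 478.15 K, T₂ = 248.05 K. At constant pressure, ΔS = nC_p ln(T₂/T₁) with C_p = 7R/2 = 29.1 J mol⁻¹ K⁻¹.
ΔS = 0.992 × 29.1 × ln(248.05/478.15) = -18.9 J/K.

ΔS = -18.9 J/K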